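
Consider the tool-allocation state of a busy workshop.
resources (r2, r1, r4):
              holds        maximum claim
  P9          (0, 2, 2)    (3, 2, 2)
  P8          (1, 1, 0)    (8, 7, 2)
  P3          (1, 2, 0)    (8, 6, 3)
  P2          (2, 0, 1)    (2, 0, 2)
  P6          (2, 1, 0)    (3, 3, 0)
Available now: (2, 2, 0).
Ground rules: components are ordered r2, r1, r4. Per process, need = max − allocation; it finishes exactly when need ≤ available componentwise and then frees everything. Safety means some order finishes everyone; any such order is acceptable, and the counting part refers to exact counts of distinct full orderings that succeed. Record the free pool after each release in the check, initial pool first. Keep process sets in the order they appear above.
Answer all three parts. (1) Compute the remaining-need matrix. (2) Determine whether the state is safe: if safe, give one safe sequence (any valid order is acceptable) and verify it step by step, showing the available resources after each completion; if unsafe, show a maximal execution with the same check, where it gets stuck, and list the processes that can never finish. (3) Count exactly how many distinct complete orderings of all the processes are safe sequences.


(1) Need matrix, components ordered r2, r1, r4:
  P9: (3, 0, 0)
  P8: (7, 6, 2)
  P3: (7, 4, 3)
  P2: (0, 0, 1)
  P6: (1, 2, 0)
(2) The state is UNSAFE.
Key observation: the pool after P6, P9, P2 is (6, 5, 3); every surviving request exceeds it in r2, so progress ends there.
The run P6, P9, P2 cannot be extended any further. Walking it through:
  pool = (2, 2, 0)
  run P6 (needs (1, 2, 0), free (2, 2, 0)); after release of (2, 1, 0) the pool is (4, 3, 0)
  run P9 (needs (3, 0, 0), free (4, 3, 0)); after release of (0, 2, 2) the pool is (4, 5, 2)
  run P2 (needs (0, 0, 1), free (4, 5, 2)); after release of (2, 0, 1) the pool is (6, 5, 3)
  P8 cannot run: need (7, 6, 2) vs free (6, 5, 3) (insufficient r2 and r1)
  P3 cannot run: need (7, 4, 3) vs free (6, 5, 3) (insufficient r2)
Processes that can never finish: P8 and P3.
(3) Exactly 0 of the possible complete orderings are safe sequences.


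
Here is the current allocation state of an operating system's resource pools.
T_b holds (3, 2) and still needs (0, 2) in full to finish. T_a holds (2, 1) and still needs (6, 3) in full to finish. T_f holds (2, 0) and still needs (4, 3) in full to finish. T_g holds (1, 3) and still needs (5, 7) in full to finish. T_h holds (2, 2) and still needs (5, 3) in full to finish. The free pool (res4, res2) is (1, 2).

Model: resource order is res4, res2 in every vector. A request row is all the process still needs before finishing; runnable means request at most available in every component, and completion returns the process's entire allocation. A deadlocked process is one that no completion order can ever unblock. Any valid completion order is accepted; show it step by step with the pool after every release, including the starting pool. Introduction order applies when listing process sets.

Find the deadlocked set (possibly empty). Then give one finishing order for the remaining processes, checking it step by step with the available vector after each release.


Nothing here is deadlocked.
Key observation: no deadlock: T_b fits now, and the freed resources carry the rest through.
The rest can finish in the order T_b, T_f, T_h, T_a, T_g. Check, step by step:
  pool = (1, 2)
  run T_b (needs (0, 2), free (1, 2)); after release of (3, 2) the pool is (4, 4)
  run T_f (needs (4, 3), free (4, 4)); after release of (2, 0) the pool is (6, 4)
  run T_h (needs (5, 3), free (6, 4)); after release of (2, 2) the pool is (8, 6)
  run T_a (needs (6, 3), free (8, 6)); after release of (2, 1) the pool is (10, 7)
  run T_g (needs (5, 7), free (10, 7)); after release of (1, 3) the pool is (11, 10)


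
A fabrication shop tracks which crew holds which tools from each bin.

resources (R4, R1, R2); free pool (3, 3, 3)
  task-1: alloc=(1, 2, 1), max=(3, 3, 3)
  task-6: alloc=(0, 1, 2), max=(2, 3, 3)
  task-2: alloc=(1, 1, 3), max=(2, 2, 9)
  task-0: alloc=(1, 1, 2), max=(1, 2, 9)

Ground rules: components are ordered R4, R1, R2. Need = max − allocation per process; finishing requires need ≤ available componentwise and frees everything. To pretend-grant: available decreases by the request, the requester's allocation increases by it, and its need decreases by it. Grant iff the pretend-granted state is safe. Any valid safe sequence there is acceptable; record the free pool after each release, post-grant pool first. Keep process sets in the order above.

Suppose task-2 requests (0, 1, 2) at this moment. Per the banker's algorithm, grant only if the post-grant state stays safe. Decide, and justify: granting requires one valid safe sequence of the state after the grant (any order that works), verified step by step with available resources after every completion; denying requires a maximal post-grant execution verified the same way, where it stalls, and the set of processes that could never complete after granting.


GRANT: granting preserves safety; a valid post-grant sequence is task-6, task-1, task-2, task-0.
Key observation: granting shrinks the pool to (3, 2, 1), yet task-6 still fits and the chain goes through.
Verifying the post-grant state step by step:
  pool = (3, 2, 1)
  run task-6 (needs (2, 2, 1), free (3, 2, 1)); after release of (0, 1, 2) the pool is (3, 3, 3)
  run task-1 (needs (2, 1, 2), free (3, 3, 3)); after release of (1, 2, 1) the pool is (4, 5, 4)
  run task-2 (needs (1, 0, 4), free (4, 5, 4)); after release of (1, 2, 5) the pool is (5, 7, 9)
  run task-0 (needs (0, 1, 7), free (5, 7, 9)); after release of (1, 1, 2) the pool is (6, 8, 11)


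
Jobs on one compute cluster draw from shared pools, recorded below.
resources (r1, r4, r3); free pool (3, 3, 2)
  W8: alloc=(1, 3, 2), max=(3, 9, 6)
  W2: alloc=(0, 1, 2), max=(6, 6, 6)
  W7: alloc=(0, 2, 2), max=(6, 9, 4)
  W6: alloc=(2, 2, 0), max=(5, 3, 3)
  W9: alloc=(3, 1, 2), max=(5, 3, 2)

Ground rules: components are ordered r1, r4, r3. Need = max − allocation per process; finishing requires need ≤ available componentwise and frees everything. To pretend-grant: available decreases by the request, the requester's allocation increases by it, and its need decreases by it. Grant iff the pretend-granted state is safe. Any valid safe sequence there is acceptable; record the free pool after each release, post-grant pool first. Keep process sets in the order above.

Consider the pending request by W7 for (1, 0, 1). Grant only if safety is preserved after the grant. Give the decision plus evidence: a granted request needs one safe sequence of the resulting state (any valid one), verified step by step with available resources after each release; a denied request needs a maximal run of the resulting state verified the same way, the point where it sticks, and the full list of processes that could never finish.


DENY — the pretend-granted state is unsafe.
Key observation: after W9, W6 the pool peaks at (7, 6, 3), and each blocked process is short somewhere: W8 on r3; W2 on r3; W7 on r4.
Pretend the grant happened; the run W9, W6 goes as far as possible. Step-by-step check:
  pool = (2, 3, 1)
  W9 needs (2, 2, 0) <= (2, 3, 1) -> finishes; pool += (3, 1, 2) = (5, 4, 3)
  W6 needs (3, 1, 3) <= (5, 4, 3) -> finishes; pool += (2, 2, 0) = (7, 6, 3)
  W8 cannot run: need (2, 6, 4) vs free (7, 6, 3) (insufficient r3)
  W2 cannot run: need (6, 5, 4) vs free (7, 6, 3) (insufficient r3)
  W7 cannot run: need (5, 7, 1) vs free (7, 6, 3) (insufficient r4)
Had the request been granted, W8, W2 and W7 could never finish.


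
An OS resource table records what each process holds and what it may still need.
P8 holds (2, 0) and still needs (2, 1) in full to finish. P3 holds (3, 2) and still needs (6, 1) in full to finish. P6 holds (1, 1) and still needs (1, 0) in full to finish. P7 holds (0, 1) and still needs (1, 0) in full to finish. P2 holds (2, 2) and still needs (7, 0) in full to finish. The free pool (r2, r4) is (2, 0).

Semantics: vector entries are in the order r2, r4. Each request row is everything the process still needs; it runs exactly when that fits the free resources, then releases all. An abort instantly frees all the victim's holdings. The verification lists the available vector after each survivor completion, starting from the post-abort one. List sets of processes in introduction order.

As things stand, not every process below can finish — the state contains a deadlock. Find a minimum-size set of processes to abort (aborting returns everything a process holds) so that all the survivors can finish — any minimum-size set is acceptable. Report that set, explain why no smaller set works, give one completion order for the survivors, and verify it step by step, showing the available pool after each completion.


Abort P3.
Key observation: the deadlocked P2 becomes finishable only because P3 released (3, 2); it completes at step 3 below.
Why nothing smaller works: aborting no one leaves the state deadlocked as given.
The survivors complete as P6, P8, P2, P7. Walking it through (starting from the post-abort pool):
  pool = (5, 2)
  run P6 (needs (1, 0), free (5, 2)); after release of (1, 1) the pool is (6, 3)
  run P8 (needs (2, 1), free (6, 3)); after release of (2, 0) the pool is (8, 3)
  run P2 (needs (7, 0), free (8, 3)); after release of (2, 2) the pool is (10, 5)
  run P7 (needs (1, 0), free (10, 5)); after release of (0, 1) the pool is (10, 6)


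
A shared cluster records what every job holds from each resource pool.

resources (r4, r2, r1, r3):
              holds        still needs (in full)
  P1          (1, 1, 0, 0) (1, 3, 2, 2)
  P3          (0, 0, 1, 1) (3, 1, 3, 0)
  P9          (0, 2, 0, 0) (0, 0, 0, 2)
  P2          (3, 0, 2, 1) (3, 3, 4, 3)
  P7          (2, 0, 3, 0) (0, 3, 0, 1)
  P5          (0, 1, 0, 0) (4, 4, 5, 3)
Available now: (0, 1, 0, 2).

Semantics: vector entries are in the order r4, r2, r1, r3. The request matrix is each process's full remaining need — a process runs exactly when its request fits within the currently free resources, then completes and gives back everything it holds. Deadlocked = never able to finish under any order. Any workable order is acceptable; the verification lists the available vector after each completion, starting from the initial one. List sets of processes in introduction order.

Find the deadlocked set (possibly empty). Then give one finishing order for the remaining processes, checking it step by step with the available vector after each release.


No process is deadlocked.
Key observation: no deadlock: P9 fits now, and the freed resources carry the rest through.
One completion order for the rest: P9, P7, P1, P3, P2, P5. Verifying each step:
  pool = (0, 1, 0, 2)
  P9: need (0, 0, 0, 2) fits (0, 1, 0, 2); releases (0, 2, 0, 0), pool now (0, 3, 0, 2)
  P7: need (0, 3, 0, 1) fits (0, 3, 0, 2); releases (2, 0, 3, 0), pool now (2, 3, 3, 2)
  P1: need (1, 3, 2, 2) fits (2, 3, 3, 2); releases (1, 1, 0, 0), pool now (3, 4, 3, 2)
  P3: need (3, 1, 3, 0) fits (3, 4, 3, 2); releases (0, 0, 1, 1), pool now (3, 4, 4, 3)
  P2: need (3, 3, 4, 3) fits (3, 4, 4, 3); releases (3, 0, 2, 1), pool now (6, 4, 6, 4)
  P5: need (4, 4, 5, 3) fits (6, 4, 6, 4); releases (0, 1, 0, 0), pool now (6, 5, 6, 4)


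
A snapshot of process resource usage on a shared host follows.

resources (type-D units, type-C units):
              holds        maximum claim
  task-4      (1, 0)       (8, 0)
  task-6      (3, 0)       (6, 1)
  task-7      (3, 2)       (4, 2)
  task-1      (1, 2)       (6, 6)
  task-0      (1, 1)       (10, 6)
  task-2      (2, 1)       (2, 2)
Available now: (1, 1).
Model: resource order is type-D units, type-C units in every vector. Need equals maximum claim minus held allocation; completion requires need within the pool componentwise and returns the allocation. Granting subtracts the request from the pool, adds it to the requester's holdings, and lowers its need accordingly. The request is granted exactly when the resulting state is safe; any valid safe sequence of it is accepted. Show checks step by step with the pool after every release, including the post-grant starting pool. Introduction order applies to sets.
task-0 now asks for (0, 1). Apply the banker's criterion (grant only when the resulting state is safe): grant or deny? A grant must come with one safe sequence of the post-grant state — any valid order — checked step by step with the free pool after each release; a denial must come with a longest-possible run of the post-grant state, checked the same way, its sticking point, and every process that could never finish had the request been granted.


DENY — the pretend-granted state is unsafe.
Key observation: once task-7, task-6, task-2, task-4 finish, the pool peaks at (10, 3) — and every remaining process still needs more type-C units than that.
On the post-grant state, task-7, task-6, task-2, task-4 is a maximal run — nothing extends it. Walking it through:
  pool = (1, 0)
  task-7: need (1, 0) fits (1, 0); releases (3, 2), pool now (4, 2)
  task-6: need (3, 1) fits (4, 2); releases (3, 0), pool now (7, 2)
  task-2: need (0, 1) fits (7, 2); releases (2, 1), pool now (9, 3)
  task-4: need (7, 0) fits (9, 3); releases (1, 0), pool now (10, 3)
  blocked: task-1 wants (5, 4), pool (10, 3) — not enough type-C units
  blocked: task-0 wants (9, 4), pool (10, 3) — not enough type-C units
Processes that could never finish after the grant: task-1 and task-0.


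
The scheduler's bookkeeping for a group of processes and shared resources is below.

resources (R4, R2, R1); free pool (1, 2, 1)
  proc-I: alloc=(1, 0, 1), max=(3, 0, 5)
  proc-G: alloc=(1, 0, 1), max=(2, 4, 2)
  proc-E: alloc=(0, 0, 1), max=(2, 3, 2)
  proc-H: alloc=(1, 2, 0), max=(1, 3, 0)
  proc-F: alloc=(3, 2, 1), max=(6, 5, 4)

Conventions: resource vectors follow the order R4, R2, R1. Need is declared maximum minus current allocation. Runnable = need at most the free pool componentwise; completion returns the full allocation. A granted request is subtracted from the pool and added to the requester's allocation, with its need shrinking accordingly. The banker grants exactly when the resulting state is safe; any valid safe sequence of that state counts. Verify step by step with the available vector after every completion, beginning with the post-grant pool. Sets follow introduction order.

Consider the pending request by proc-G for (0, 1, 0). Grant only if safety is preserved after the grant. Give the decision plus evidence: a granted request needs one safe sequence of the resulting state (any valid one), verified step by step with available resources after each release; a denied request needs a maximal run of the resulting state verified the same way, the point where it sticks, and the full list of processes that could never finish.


GRANT: granting preserves safety; a valid post-grant sequence is proc-H, proc-E, proc-G, proc-F, proc-I.
Key observation: the transfer keeps a workable pool ((1, 1, 1)); proc-H starts the safe sequence.
Verifying the post-grant state step by step:
  pool = (1, 1, 1)
  proc-H needs (0, 1, 0) <= (1, 1, 1) -> finishes; pool += (1, 2, 0) = (2, 3, 1)
  proc-E needs (2, 3, 1) <= (2, 3, 1) -> finishes; pool += (0, 0, 1) = (2, 3, 2)
  proc-G needs (1, 3, 1) <= (2, 3, 2) -> finishes; pool += (1, 1, 1) = (3, 4, 3)
  proc-F needs (3, 3, 3) <= (3, 4, 3) -> finishes; pool += (3, 2, 1) = (6, 6, 4)
  proc-I needs (2, 0, 4) <= (6, 6, 4) -> finishes; pool += (1, 0, 1) = (7, 6, 5)


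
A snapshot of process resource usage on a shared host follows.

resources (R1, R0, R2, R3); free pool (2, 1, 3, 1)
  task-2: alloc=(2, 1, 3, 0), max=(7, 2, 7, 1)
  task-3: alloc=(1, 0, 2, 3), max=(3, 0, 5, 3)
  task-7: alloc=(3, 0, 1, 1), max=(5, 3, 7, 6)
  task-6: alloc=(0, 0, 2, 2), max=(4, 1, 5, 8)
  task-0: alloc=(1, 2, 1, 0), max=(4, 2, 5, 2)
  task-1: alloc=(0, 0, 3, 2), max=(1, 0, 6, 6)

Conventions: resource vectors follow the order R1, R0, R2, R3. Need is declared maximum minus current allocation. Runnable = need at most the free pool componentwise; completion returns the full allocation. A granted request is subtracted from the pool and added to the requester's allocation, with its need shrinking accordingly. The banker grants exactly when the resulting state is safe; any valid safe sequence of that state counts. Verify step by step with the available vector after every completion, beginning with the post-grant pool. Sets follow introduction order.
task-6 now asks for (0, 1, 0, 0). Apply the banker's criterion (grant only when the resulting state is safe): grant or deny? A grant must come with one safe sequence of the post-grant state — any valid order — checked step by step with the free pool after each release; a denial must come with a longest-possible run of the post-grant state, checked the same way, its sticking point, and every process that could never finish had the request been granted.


GRANT. The post-grant state is safe; one safe sequence: task-3, task-1, task-0, task-6, task-7, task-2.
Key observation: the grant leaves (2, 0, 3, 1) free — enough for task-3, whose release restarts the cascade.
Step-by-step check of the post-grant state:
  pool = (2, 0, 3, 1)
  task-3 needs (2, 0, 3, 0) <= (2, 0, 3, 1) -> finishes; pool += (1, 0, 2, 3) = (3, 0, 5, 4)
  task-1 needs (1, 0, 3, 4) <= (3, 0, 5, 4) -> finishes; pool += (0, 0, 3, 2) = (3, 0, 8, 6)
  task-0 needs (3, 0, 4, 2) <= (3, 0, 8, 6) -> finishes; pool += (1, 2, 1, 0) = (4, 2, 9, 6)
  task-6 needs (4, 0, 3, 6) <= (4, 2, 9, 6) -> finishes; pool += (0, 1, 2, 2) = (4, 3, 11, 8)
  task-7 needs (2, 3, 6, 5) <= (4, 3, 11, 8) -> finishes; pool += (3, 0, 1, 1) = (7, 3, 12, 9)
  task-2 needs (5, 1, 4, 1) <= (7, 3, 12, 9) -> finishes; pool += (2, 1, 3, 0) = (9, 4, 15, 9)


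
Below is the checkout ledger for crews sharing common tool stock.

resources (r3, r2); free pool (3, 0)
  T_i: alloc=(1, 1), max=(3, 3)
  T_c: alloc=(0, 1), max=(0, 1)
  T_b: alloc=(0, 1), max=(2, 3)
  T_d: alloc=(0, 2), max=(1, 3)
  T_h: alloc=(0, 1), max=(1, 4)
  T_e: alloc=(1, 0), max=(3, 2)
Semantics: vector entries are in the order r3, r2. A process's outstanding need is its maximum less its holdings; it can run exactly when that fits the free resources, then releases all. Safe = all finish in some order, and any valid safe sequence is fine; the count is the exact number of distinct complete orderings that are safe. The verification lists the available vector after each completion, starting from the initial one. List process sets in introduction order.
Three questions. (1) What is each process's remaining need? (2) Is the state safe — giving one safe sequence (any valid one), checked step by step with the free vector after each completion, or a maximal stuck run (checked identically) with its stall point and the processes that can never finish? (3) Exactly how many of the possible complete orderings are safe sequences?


(1) Outstanding need per process (order r3, r2):
  T_i: (2, 2)
  T_c: (0, 0)
  T_b: (2, 2)
  T_d: (1, 1)
  T_h: (1, 3)
  T_e: (2, 2)
(2) SAFE. One safe sequence: T_c, T_d, T_e, T_i, T_h, T_b.
Key observation: T_d marks the first exact bind of the order: its need (1, 1) fits the free (3, 1) with zero slack on a requested resource.
Walking it through:
  pool = (3, 0)
  run T_c (needs (0, 0), free (3, 0)); after release of (0, 1) the pool is (3, 1)
  run T_d (needs (1, 1), free (3, 1)); after release of (0, 2) the pool is (3, 3)
  run T_e (needs (2, 2), free (3, 3)); after release of (1, 0) the pool is (4, 3)
  run T_i (needs (2, 2), free (4, 3)); after release of (1, 1) the pool is (5, 4)
  run T_h (needs (1, 3), free (5, 4)); after release of (0, 1) the pool is (5, 5)
  run T_b (needs (2, 2), free (5, 5)); after release of (0, 1) the pool is (5, 6)
(3) Exactly 24 of the possible complete orderings are safe sequences.


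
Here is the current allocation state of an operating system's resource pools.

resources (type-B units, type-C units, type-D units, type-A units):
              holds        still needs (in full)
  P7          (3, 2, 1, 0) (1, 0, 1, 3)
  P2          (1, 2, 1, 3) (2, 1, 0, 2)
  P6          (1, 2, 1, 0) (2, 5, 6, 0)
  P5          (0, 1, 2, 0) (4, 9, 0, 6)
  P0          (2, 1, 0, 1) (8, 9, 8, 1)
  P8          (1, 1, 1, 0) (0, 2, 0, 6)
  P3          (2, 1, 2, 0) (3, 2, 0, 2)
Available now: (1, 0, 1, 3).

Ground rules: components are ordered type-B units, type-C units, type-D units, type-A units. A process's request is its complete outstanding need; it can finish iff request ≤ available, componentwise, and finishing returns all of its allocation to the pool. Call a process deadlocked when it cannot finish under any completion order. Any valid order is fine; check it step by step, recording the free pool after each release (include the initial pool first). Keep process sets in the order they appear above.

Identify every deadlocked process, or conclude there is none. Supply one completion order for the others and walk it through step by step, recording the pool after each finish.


Deadlocked set: P5 and P0.
Key observation: type-C units is the bottleneck — with P7, P2, P3, P8, P6 done the pool holds (9, 8, 7, 6), short of every remaining need.
A valid finishing order for the others: P7, P2, P3, P8, P6. Check, step by step:
  pool = (1, 0, 1, 3)
  run P7 (needs (1, 0, 1, 3), free (1, 0, 1, 3)); after release of (3, 2, 1, 0) the pool is (4, 2, 2, 3)
  run P2 (needs (2, 1, 0, 2), free (4, 2, 2, 3)); after release of (1, 2, 1, 3) the pool is (5, 4, 3, 6)
  run P3 (needs (3, 2, 0, 2), free (5, 4, 3, 6)); after release of (2, 1, 2, 0) the pool is (7, 5, 5, 6)
  run P8 (needs (0, 2, 0, 6), free (7, 5, 5, 6)); after release of (1, 1, 1, 0) the pool is (8, 6, 6, 6)
  run P6 (needs (2, 5, 6, 0), free (8, 6, 6, 6)); after release of (1, 2, 1, 0) the pool is (9, 8, 7, 6)
The blocked processes can never fit:
  P5 cannot run: need (4, 9, 0, 6) vs free (9, 8, 7, 6) (insufficient type-C units)
  P0 cannot run: need (8, 9, 8, 1) vs free (9, 8, 7, 6) (insufficient type-C units and type-D units)


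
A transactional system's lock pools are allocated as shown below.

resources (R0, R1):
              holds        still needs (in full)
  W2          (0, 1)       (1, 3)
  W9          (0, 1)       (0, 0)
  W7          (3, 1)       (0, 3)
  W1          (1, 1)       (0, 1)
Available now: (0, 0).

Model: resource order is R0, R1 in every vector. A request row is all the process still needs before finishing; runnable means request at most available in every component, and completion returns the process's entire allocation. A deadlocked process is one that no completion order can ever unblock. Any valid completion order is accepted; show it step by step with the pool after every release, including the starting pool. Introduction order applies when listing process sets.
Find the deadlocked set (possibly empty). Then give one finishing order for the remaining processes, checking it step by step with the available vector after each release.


The deadlocked set is W2 and W7.
Key observation: W9, W1 can finish, but then (1, 2) is all there is, and the blocked group's R1 demands exceed it.
A valid finishing order for the others: W9, W1. Check, step by step:
  pool = (0, 0)
  W9: need (0, 0) fits (0, 0); releases (0, 1), pool now (0, 1)
  W1: need (0, 1) fits (0, 1); releases (1, 1), pool now (1, 2)
The stuck group stays short no matter what:
  blocked: W2 wants (1, 3), pool (1, 2) — not enough R1
  blocked: W7 wants (0, 3), pool (1, 2) — not enough R1


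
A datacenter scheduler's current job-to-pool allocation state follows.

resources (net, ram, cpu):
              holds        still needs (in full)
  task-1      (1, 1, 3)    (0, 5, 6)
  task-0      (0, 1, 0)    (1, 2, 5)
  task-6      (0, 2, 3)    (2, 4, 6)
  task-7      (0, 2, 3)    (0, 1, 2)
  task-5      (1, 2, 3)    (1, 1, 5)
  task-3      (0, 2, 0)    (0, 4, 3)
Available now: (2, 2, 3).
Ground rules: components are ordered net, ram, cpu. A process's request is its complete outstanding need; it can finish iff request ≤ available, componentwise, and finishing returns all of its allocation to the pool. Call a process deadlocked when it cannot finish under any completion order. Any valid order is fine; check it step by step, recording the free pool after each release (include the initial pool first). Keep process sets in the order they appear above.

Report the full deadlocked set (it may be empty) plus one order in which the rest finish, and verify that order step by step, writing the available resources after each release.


No process is deadlocked.
Key observation: starting with task-7, each completion frees enough for the next — no one is permanently blocked.
A valid finishing order for the others: task-7, task-6, task-3, task-1, task-0, task-5. Step-by-step check:
  pool = (2, 2, 3)
  task-7 needs (0, 1, 2) <= (2, 2, 3) -> finishes; pool += (0, 2, 3) = (2, 4, 6)
  task-6 needs (2, 4, 6) <= (2, 4, 6) -> finishes; pool += (0, 2, 3) = (2, 6, 9)
  task-3 needs (0, 4, 3) <= (2, 6, 9) -> finishes; pool += (0, 2, 0) = (2, 8, 9)
  task-1 needs (0, 5, 6) <= (2, 8, 9) -> finishes; pool += (1, 1, 3) = (3, 9, 12)
  task-0 needs (1, 2, 5) <= (3, 9, 12) -> finishes; pool += (0, 1, 0) = (3, 10, 12)
  task-5 needs (1, 1, 5) <= (3, 10, 12) -> finishes; pool += (1, 2, 3) = (4, 12, 15)


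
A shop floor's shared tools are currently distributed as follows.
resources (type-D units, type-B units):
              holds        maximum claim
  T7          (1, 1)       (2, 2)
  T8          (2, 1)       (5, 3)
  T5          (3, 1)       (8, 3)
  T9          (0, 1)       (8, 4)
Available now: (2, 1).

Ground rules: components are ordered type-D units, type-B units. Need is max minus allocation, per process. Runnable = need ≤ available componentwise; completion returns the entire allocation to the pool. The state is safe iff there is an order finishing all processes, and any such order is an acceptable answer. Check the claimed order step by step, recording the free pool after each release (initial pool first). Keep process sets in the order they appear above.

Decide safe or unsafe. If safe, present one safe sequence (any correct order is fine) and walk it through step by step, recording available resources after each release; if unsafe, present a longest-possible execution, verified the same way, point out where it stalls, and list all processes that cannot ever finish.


SAFE, for example via the order T7, T8, T5, T9.
Key observation: the first exact fit in this order is T7 — it needs (1, 1) with (2, 1) free, meeting a requested resource to the last unit.
Step-by-step check:
  pool = (2, 1)
  T7 needs (1, 1) <= (2, 1) -> finishes; pool += (1, 1) = (3, 2)
  T8 needs (3, 2) <= (3, 2) -> finishes; pool += (2, 1) = (5, 3)
  T5 needs (5, 2) <= (5, 3) -> finishes; pool += (3, 1) = (8, 4)
  T9 needs (8, 3) <= (8, 4) -> finishes; pool += (0, 1) = (8, 5)


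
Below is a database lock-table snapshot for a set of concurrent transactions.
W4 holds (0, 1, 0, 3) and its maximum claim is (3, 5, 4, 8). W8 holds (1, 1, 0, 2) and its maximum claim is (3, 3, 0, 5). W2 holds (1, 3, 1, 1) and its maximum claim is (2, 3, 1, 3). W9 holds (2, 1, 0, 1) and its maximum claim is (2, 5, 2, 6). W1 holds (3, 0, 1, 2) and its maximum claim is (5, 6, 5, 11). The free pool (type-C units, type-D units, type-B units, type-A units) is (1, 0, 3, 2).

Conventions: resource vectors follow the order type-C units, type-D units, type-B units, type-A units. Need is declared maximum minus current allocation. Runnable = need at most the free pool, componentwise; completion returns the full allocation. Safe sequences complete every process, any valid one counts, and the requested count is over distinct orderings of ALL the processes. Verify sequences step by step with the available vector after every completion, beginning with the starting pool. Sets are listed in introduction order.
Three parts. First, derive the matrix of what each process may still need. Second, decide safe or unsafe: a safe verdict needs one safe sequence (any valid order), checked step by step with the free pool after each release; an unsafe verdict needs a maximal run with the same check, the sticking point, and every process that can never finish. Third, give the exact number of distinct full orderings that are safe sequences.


(1) Outstanding need per process (order type-C units, type-D units, type-B units, type-A units):
  W4: (3, 4, 4, 5)
  W8: (2, 2, 0, 3)
  W2: (1, 0, 0, 2)
  W9: (0, 4, 2, 5)
  W1: (2, 6, 4, 9)
(2) SAFE. One safe sequence: W2, W8, W4, W9, W1.
Key observation: reading the order forward, W2 is the first process whose need (1, 0, 0, 2) meets the free pool (1, 0, 3, 2) exactly on a resource it requests.
Step-by-step check:
  pool = (1, 0, 3, 2)
  W2 needs (1, 0, 0, 2) <= (1, 0, 3, 2) -> finishes; pool += (1, 3, 1, 1) = (2, 3, 4, 3)
  W8 needs (2, 2, 0, 3) <= (2, 3, 4, 3) -> finishes; pool += (1, 1, 0, 2) = (3, 4, 4, 5)
  W4 needs (3, 4, 4, 5) <= (3, 4, 4, 5) -> finishes; pool += (0, 1, 0, 3) = (3, 5, 4, 8)
  W9 needs (0, 4, 2, 5) <= (3, 5, 4, 8) -> finishes; pool += (2, 1, 0, 1) = (5, 6, 4, 9)
  W1 needs (2, 6, 4, 9) <= (5, 6, 4, 9) -> finishes; pool += (3, 0, 1, 2) = (8, 6, 5, 11)
(3) Exactly 2 of the possible complete orderings are safe sequences.


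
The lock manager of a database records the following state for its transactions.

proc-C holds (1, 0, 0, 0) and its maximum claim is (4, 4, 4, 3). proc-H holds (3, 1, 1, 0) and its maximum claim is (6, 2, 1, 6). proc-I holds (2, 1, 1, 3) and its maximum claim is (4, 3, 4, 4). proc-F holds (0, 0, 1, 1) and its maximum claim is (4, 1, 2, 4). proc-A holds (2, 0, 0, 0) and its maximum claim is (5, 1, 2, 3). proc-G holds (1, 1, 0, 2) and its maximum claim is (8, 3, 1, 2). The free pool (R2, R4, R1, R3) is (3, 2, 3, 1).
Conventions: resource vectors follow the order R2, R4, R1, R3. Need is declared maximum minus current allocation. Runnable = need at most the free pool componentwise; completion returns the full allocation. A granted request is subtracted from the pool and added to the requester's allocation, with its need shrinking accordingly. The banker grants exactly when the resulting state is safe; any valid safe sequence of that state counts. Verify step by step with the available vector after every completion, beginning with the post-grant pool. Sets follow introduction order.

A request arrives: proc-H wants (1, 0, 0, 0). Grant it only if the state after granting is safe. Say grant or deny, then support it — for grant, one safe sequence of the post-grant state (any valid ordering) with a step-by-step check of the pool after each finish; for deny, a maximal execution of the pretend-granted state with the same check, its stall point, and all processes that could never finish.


DENY: after the grant no complete ordering would exist.
Key observation: after proc-I, proc-F, proc-A the pool peaks at (6, 3, 5, 5), and each blocked process is short somewhere: proc-C on R4; proc-H on R3; proc-G on R2.
Pretend the grant happened; the run proc-I, proc-F, proc-A goes as far as possible. Verifying each step:
  pool = (2, 2, 3, 1)
  proc-I needs (2, 2, 3, 1) <= (2, 2, 3, 1) -> finishes; pool += (2, 1, 1, 3) = (4, 3, 4, 4)
  proc-F needs (4, 1, 1, 3) <= (4, 3, 4, 4) -> finishes; pool += (0, 0, 1, 1) = (4, 3, 5, 5)
  proc-A needs (3, 1, 2, 3) <= (4, 3, 5, 5) -> finishes; pool += (2, 0, 0, 0) = (6, 3, 5, 5)
  proc-C still needs (3, 4, 4, 3) but only (6, 3, 5, 5) is free — short on R4
  proc-H still needs (2, 1, 0, 6) but only (6, 3, 5, 5) is free — short on R3
  proc-G still needs (7, 2, 1, 0) but only (6, 3, 5, 5) is free — short on R2
Had the request been granted, proc-C, proc-H and proc-G could never finish.


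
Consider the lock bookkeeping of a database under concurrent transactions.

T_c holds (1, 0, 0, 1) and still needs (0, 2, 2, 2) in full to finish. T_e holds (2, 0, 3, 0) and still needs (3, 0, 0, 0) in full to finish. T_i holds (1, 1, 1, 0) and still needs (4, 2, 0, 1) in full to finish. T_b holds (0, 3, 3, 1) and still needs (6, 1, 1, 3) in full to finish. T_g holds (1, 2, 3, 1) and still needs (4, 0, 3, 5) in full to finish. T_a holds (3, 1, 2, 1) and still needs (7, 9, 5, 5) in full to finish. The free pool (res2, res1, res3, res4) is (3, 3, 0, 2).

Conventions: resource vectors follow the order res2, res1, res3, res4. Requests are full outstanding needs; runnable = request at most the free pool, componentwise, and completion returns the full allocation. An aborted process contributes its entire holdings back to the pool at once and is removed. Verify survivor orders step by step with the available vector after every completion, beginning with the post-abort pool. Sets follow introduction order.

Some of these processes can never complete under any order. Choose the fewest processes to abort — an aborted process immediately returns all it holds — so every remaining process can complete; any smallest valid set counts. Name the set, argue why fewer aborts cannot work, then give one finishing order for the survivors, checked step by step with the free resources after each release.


The answer: abort T_g.
Key observation: no ordering could ever have run T_a before the abort of T_g; with (1, 2, 3, 1) back in the pool it fits at step 5.
Minimality: the empty abort set fails — the state is deadlocked as it stands.
The survivors complete as T_e, T_c, T_b, T_i, T_a. Walking it through (starting from the post-abort pool):
  pool = (4, 5, 3, 3)
  run T_e (needs (3, 0, 0, 0), free (4, 5, 3, 3)); after release of (2, 0, 3, 0) the pool is (6, 5, 6, 3)
  run T_c (needs (0, 2, 2, 2), free (6, 5, 6, 3)); after release of (1, 0, 0, 1) the pool is (7, 5, 6, 4)
  run T_b (needs (6, 1, 1, 3), free (7, 5, 6, 4)); after release of (0, 3, 3, 1) the pool is (7, 8, 9, 5)
  run T_i (needs (4, 2, 0, 1), free (7, 8, 9, 5)); after release of (1, 1, 1, 0) the pool is (8, 9, 10, 5)
  run T_a (needs (7, 9, 5, 5), free (8, 9, 10, 5)); after release of (3, 1, 2, 1) the pool is (11, 10, 12, 6)


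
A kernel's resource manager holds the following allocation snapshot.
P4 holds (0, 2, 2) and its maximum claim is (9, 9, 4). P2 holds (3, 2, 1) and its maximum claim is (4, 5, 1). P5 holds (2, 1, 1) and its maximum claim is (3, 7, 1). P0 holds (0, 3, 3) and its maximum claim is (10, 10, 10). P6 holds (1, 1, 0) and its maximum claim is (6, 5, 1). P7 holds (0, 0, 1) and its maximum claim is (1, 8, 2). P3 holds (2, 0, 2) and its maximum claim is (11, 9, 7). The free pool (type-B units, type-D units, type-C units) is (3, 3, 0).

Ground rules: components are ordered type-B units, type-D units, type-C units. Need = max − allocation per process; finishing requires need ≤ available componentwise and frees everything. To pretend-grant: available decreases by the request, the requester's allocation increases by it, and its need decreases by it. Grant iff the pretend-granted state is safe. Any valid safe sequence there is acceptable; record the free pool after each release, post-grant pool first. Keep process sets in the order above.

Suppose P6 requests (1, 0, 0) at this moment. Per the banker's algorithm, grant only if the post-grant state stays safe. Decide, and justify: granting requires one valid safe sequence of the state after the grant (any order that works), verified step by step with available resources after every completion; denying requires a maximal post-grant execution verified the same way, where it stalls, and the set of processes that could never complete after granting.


GRANT. The post-grant state is safe; one safe sequence: P2, P6, P5, P4, P7, P3, P0.
Key observation: (2, 3, 0) free after granting still covers P2 first, and each release covers the next.
Check on the post-grant state, step by step:
  pool = (2, 3, 0)
  P2 needs (1, 3, 0) <= (2, 3, 0) -> finishes; pool += (3, 2, 1) = (5, 5, 1)
  P6 needs (4, 4, 1) <= (5, 5, 1) -> finishes; pool += (2, 1, 0) = (7, 6, 1)
  P5 needs (1, 6, 0) <= (7, 6, 1) -> finishes; pool += (2, 1, 1) = (9, 7, 2)
  P4 needs (9, 7, 2) <= (9, 7, 2) -> finishes; pool += (0, 2, 2) = (9, 9, 4)
  P7 needs (1, 8, 1) <= (9, 9, 4) -> finishes; pool += (0, 0, 1) = (9, 9, 5)
  P3 needs (9, 9, 5) <= (9, 9, 5) -> finishes; pool += (2, 0, 2) = (11, 9, 7)
  P0 needs (10, 7, 7) <= (11, 9, 7) -> finishes; pool += (0, 3, 3) = (11, 12, 10)


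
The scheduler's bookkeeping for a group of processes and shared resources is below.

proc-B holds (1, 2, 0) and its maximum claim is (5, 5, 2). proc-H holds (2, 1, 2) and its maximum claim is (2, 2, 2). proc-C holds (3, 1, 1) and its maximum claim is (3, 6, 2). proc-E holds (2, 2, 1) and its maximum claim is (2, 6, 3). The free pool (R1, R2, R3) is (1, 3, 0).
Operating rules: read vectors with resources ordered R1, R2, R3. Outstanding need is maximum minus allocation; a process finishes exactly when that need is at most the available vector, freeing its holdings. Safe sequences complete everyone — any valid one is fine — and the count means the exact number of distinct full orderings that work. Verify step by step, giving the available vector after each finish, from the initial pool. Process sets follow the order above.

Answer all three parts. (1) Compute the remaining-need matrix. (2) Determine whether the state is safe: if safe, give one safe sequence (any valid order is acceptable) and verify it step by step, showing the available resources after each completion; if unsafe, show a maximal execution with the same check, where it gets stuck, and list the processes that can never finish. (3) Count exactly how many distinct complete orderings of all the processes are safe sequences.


(1) Need matrix, components ordered R1, R2, R3:
  proc-B: (4, 3, 2)
  proc-H: (0, 1, 0)
  proc-C: (0, 5, 1)
  proc-E: (0, 4, 2)
(2) SAFE. One safe sequence: proc-H, proc-E, proc-B, proc-C.
Key observation: proc-E marks the first exact bind of the order: its need (0, 4, 2) fits the free (3, 4, 2) with zero slack on a requested resource.
Check, step by step:
  pool = (1, 3, 0)
  proc-H: need (0, 1, 0) fits (1, 3, 0); releases (2, 1, 2), pool now (3, 4, 2)
  proc-E: need (0, 4, 2) fits (3, 4, 2); releases (2, 2, 1), pool now (5, 6, 3)
  proc-B: need (4, 3, 2) fits (5, 6, 3); releases (1, 2, 0), pool now (6, 8, 3)
  proc-C: need (0, 5, 1) fits (6, 8, 3); releases (3, 1, 1), pool now (9, 9, 4)
(3) Precisely 2 of the possible complete orderings are safe sequences.


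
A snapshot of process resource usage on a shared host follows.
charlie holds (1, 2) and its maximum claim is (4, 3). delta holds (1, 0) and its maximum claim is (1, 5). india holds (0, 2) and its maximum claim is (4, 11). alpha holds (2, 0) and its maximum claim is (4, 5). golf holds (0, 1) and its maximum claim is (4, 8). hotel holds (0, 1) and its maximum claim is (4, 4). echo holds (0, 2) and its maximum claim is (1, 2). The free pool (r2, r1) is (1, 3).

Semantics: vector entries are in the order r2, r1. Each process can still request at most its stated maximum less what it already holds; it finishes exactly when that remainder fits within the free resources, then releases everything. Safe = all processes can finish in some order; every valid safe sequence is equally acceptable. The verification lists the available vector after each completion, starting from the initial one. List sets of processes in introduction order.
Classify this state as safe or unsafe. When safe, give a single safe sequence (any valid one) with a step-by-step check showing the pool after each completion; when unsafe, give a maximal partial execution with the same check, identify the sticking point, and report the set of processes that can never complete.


SAFE. One safe sequence: echo, delta, alpha, hotel, charlie, golf, india.
Key observation: the order's first zero-slack moment is echo ((1, 0) needed, (1, 3) free — a requested resource with nothing to spare).
Step-by-step check:
  pool = (1, 3)
  echo needs (1, 0) <= (1, 3) -> finishes; pool += (0, 2) = (1, 5)
  delta needs (0, 5) <= (1, 5) -> finishes; pool += (1, 0) = (2, 5)
  alpha needs (2, 5) <= (2, 5) -> finishes; pool += (2, 0) = (4, 5)
  hotel needs (4, 3) <= (4, 5) -> finishes; pool += (0, 1) = (4, 6)
  charlie needs (3, 1) <= (4, 6) -> finishes; pool += (1, 2) = (5, 8)
  golf needs (4, 7) <= (5, 8) -> finishes; pool += (0, 1) = (5, 9)
  india needs (4, 9) <= (5, 9) -> finishes; pool += (0, 2) = (5, 11)


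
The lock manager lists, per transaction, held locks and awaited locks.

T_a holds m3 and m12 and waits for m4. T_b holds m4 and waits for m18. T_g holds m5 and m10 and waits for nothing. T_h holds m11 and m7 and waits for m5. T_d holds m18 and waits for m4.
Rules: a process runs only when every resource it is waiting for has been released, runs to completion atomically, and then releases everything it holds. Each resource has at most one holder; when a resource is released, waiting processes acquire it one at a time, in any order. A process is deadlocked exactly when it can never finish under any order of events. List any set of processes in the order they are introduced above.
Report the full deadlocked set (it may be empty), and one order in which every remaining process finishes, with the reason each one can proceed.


Deadlocked set: T_a, T_b and T_d.
Key observation: the loop T_b -> T_d -> T_b blocks itself forever; T_a waits into the deadlock from upstream.
The rest can finish in the order T_g, T_h.
Check, step by step:
  run T_g (it waits on nothing); releases m5 and m10
  T_h waits on m5 — all released -> runs and releases m11 and m7
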